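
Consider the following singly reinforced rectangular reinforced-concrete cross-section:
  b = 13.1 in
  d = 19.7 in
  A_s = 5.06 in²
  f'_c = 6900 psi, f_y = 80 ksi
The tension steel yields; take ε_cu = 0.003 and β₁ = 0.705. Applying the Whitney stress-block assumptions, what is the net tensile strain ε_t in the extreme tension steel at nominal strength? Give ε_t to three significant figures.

a = A_s f_y/(0.85 f'_c b) = 5.269 in.
β₁ = 0.705, so c = a/β₁ = 5.269/0.705 = 7.474 in.
From the linear strain diagram with ε_cu = 0.003: ε_t = 0.003 (d − c)/c = 0.003 × (19.7 − 7.474)/7.474 = 0.00491.
ε_t is between 0.004 and 0.005 — transition zone.

ε_t ≈ 0.00491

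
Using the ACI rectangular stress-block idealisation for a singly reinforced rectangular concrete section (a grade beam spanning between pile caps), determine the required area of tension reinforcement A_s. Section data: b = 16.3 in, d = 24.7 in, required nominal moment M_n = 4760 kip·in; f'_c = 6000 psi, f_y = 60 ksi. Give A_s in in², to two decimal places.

A_s ≈ 3.38 in²

From M_n = 0.85 f'_c a b (d − a/2):
a = d − √(d² − 2M_n/(0.85 f'_c b)) = 24.7 − √(24.7² − 2 × 4760/(0.85 × 6 × 16.3)) = 2.439 in.
A_s = 0.85 f'_c a b / f_y = 0.85 × 6 × 2.439 × 16.3 / 60 = 3.379 in².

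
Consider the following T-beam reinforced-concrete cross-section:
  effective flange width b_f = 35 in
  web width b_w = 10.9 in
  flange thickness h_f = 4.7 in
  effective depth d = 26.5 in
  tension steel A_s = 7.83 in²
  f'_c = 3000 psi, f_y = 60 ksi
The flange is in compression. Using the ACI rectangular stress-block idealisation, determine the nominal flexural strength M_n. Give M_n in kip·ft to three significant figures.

M_n ≈ 932 kip·ft

Tension: T = A_s f_y = 7.83 × 60 = 469.8 kips.
Try a within the flange: a = T/(0.85 f'_c b_f) = 469.8/(0.85 × 3 × 35) = 5.264 in.
a = 5.264 > h_f = 4.7 in: the block extends into the web. Split into flange-overhang and web parts.
C_f = 0.85 f'_c (b_f − b_w) h_f = 0.85 × 3 × (35 − 10.9) × 4.7 = 288.8 kips.
Remaining web compression depth: a_w = (T − C_f)/(0.85 f'_c b_w) = (469.8 − 288.8)/(0.85 × 3 × 10.9) = 6.512 in.
M_n = C_f(d − h_f/2) + (T − C_f)(d − a_w/2) = 288.8 × (26.5 − 2.35) + 181 × (26.5 − 3.256) = 6974.5 + 4207.2 = 11181.7 kip·in.
M_n = 11181.7/12 = 931.81 kip·ft.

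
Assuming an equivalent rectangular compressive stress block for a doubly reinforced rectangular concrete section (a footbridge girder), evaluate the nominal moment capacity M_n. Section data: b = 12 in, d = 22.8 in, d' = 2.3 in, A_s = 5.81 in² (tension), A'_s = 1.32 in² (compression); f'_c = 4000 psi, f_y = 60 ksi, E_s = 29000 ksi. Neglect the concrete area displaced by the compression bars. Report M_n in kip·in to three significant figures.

Assume both steels yield.
a = (A_s − A'_s) f_y/(0.85 f'_c b) = (5.81 − 1.32) × 60/(0.85 × 4 × 12) = 6.603 in.
c = a/β₁ = 6.603/0.85 = 7.768 in; ε'_s = 0.003(c − d')/c = 0.0021 ≥ ε_y = 0.0021, so the compression steel yields.
M_n = (A_s − A'_s) f_y (d − a/2) + A'_s f_y (d − d') = 269.4 × (22.8 − 3.3015) + 79.2 × (22.8 − 2.3) = 5252.9 + 1623.6 = 6876.5 kip·in.

M_n ≈ 6880 kip·in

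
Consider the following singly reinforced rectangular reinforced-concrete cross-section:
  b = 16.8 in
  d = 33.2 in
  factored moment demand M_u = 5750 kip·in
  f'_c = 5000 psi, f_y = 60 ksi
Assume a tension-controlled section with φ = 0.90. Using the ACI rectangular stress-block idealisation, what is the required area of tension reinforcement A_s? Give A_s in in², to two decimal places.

M_n = M_u/φ = 5750/0.90 = 6388.89 kip·in.
From M_n = 0.85 f'_c a b (d − a/2):
a = d − √(d² − 2M_n/(0.85 f'_c b)) = 33.2 − √(33.2² − 2 × 6388.89/(0.85 × 5 × 16.8)) = 2.814 in.
A_s = 0.85 f'_c a b / f_y = 0.85 × 5 × 2.814 × 16.8 / 60 = 3.349 in².

A_s ≈ 3.35 in²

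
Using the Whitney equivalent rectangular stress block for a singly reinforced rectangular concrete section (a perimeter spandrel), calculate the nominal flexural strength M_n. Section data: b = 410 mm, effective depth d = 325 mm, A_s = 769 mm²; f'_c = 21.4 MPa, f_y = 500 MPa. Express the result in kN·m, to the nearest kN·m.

T = A_s f_y = 769 × 500 = 384500 N = 384.5 kN.
From C = T: a = T/(0.85 f'_c b) = 384500/(0.85 × 21.4 × 410) = 51.56 mm.
M_n = T(d − a/2) = 384.5 kN × (325 − 25.78) mm = 115.05 kN·m.

M_n ≈ 115 kN·m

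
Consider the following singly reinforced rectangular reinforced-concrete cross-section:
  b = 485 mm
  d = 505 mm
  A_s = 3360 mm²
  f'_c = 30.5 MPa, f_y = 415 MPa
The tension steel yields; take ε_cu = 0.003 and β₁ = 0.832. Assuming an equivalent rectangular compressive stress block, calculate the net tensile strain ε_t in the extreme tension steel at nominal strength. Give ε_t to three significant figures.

ε_t ≈ 0.00837

a = A_s f_y/(0.85 f'_c b) = 110.90 mm.
β₁ = 0.832, so c = a/β₁ = 110.90/0.832 = 133.29 mm.
From the linear strain diagram with ε_cu = 0.003: ε_t = 0.003 (d − c)/c = 0.003 × (505 − 133.29)/133.29 = 0.00837.
Since ε_t ≥ 0.005, the section is tension-controlled.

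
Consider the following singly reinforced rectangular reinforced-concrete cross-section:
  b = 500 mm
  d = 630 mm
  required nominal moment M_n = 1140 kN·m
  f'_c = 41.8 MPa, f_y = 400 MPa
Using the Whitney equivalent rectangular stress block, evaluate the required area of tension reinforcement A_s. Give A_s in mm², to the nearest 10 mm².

A_s ≈ 4960 mm²

With M_n = 0.85 f'_c a b (d − a/2), solve the quadratic for a:
a = d − √(d² − 2M_n/(0.85 f'_c b)) = 630 − √(630² − 2 × 1140×10⁶/(0.85 × 41.8 × 500)) = 111.77 mm.
A_s = 0.85 f'_c a b / f_y = 0.85 × 41.8 × 111.77 × 500 / 400 = 4964.0 mm².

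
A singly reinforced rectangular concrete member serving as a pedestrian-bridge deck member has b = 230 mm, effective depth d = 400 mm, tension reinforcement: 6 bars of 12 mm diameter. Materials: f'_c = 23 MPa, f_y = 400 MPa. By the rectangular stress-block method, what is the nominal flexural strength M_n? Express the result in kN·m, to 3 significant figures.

A_s = 6 × 113 = 678 mm².
T = A_s f_y = 678 × 400 = 271200 N = 271.2 kN.
From C = T: a = T/(0.85 f'_c b) = 271200/(0.85 × 23 × 230) = 60.31 mm.
M_n = T(d − a/2) = 271.2 kN × (400 − 30.155) mm = 100.30 kN·m.

M_n ≈ 100 kN·m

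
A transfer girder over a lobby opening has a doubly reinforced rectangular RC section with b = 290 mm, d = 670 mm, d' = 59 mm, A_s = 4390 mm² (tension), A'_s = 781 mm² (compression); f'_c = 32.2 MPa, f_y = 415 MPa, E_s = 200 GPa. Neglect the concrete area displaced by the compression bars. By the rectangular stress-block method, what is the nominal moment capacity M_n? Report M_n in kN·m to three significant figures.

M_n ≈ 1060 kN·m

Assume both tension and compression steel yield.
Net tension couple steel: A_s − A'_s = 3609 mm².
a = (A_s − A'_s) f_y / (0.85 f'_c b) = 1497735/(0.85 × 32.2 × 290) = 188.70 mm.
c = a/β₁ = 188.70/0.82 = 230.12 mm; ε'_s = 0.003(c − d')/c = 0.0022 ≥ f_y/E_s = 0.0021, so compression steel does yield.
M_n = (A_s − A'_s) f_y (d − a/2) + A'_s f_y (d − d') = [1497735 × (670 − 94.35) + 324115 × (670 − 59)] × 10⁻⁶ = 862.17 + 198.03 = 1060.20 kN·m.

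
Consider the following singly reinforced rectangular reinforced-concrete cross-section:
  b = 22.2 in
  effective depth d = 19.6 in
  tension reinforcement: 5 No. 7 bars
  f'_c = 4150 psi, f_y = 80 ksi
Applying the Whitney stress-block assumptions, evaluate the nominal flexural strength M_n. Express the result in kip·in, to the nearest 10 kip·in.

A_s = 5 × 0.6 = 3 in².
T = A_s f_y = 3 × 80 = 240 kips.
a = T/(0.85 f'_c b) = 240/(0.85 × 4.15 × 22.2) = 3.065 in.
M_n = T(d − a/2) = 240 × (19.6 − 1.5325) = 4336.2 kip·in.

M_n ≈ 4340 kip·in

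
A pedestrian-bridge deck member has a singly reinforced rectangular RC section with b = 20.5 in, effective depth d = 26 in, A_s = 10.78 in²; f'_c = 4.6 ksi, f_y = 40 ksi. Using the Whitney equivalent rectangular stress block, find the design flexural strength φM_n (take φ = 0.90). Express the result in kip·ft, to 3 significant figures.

T = A_s f_y = 10.78 × 40 = 431.2 kips.
a = T/(0.85 f'_c b) = 431.2/(0.85 × 4.6 × 20.5) = 5.380 in.
M_n = T(d − a/2) = 431.2 × (26 − 2.69) = 10051.3 kip·in = 10051.3/12 = 837.61 kip·ft.
φM_n = 0.90 × 837.61 = 753.85 kip·ft.

φM_n ≈ 754 kip·ft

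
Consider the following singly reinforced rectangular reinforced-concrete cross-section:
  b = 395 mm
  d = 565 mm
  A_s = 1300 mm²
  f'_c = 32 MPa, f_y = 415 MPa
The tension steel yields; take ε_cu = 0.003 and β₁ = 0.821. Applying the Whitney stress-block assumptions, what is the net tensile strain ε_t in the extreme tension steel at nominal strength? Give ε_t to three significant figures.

a = A_s f_y/(0.85 f'_c b) = 50.21 mm.
β₁ = 0.821, so c = a/β₁ = 50.21/0.821 = 61.16 mm.
From the linear strain diagram with ε_cu = 0.003: ε_t = 0.003 (d − c)/c = 0.003 × (565 − 61.16)/61.16 = 0.0247.
Since ε_t ≥ 0.005, the section is tension-controlled.

ε_t ≈ 0.0247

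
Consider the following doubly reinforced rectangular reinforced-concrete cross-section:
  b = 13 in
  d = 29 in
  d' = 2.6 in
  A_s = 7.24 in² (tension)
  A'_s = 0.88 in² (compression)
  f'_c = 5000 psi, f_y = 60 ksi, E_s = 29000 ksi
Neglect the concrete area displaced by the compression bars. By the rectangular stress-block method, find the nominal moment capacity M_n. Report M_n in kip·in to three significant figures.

Assume both steels yield.
a = (A_s − A'_s) f_y/(0.85 f'_c b) = (7.24 − 0.88) × 60/(0.85 × 5 × 13) = 6.907 in.
c = a/β₁ = 6.907/0.8 = 8.634 in; ε'_s = 0.003(c − d')/c = 0.0021 ≥ ε_y = 0.0021, so the compression steel yields.
M_n = (A_s − A'_s) f_y (d − a/2) + A'_s f_y (d − d') = 381.6 × (29 − 3.4535) + 52.8 × (29 − 2.6) = 9748.5 + 1393.9 = 11142.4 kip·in.

M_n ≈ 11100 kip·in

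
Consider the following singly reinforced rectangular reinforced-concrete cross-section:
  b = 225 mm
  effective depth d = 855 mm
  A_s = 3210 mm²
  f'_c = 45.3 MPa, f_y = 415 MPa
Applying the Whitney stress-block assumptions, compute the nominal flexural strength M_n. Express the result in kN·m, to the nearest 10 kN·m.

M_n ≈ 1040 kN·m

T = A_s f_y = 3210 × 415 = 1332150 N = 1332.15 kN.
From C = T: a = T/(0.85 f'_c b) = 1332150/(0.85 × 45.3 × 225) = 153.76 mm.
M_n = T(d − a/2) = 1332.15 kN × (855 − 76.88) mm = 1036.57 kN·m.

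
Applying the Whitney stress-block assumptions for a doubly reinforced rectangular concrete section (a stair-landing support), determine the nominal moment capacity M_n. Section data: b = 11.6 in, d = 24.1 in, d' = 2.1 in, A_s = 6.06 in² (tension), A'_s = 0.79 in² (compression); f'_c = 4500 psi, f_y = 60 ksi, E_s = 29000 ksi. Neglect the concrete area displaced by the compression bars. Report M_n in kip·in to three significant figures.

M_n ≈ 7540 kip·in

Assume both steels yield.
a = (A_s − A'_s) f_y/(0.85 f'_c b) = (6.06 − 0.79) × 60/(0.85 × 4.5 × 11.6) = 7.126 in.
c = a/β₁ = 7.126/0.825 = 8.638 in; ε'_s = 0.003(c − d')/c = 0.0023 ≥ ε_y = 0.0021, so the compression steel yields.
M_n = (A_s − A'_s) f_y (d − a/2) + A'_s f_y (d − d') = 316.2 × (24.1 − 3.563) + 47.4 × (24.1 − 2.1) = 6493.8 + 1042.8 = 7536.6 kip·in.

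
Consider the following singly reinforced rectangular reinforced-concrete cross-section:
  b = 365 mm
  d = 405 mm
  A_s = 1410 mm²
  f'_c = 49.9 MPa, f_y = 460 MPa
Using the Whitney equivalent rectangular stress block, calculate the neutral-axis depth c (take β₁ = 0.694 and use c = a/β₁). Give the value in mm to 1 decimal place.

c ≈ 60.4 mm

T = A_s f_y = 1410 × 460 = 648600 N = 648.6 kN.
Setting C = 0.85 f'_c a b equal to T: a = 648600/(0.85 × 49.9 × 365) = 41.895 mm.
With β₁ = 0.694, c = a/β₁ = 41.895/0.694 = 60.4 mm.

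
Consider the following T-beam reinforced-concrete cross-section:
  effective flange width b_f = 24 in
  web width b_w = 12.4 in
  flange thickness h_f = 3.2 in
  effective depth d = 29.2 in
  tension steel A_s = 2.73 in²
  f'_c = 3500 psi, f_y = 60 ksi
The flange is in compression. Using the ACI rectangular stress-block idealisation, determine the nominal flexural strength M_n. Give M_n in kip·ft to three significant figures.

M_n ≈ 383 kip·ft

Tension: T = A_s f_y = 2.73 × 60 = 163.8 kips.
Try a within the flange: a = T/(0.85 f'_c b_f) = 163.8/(0.85 × 3.5 × 24) = 2.294 in.
Since a = 2.294 ≤ h_f = 3.2 in, the stress block lies entirely in the flange; analyse as a rectangular beam of width b_f.
M_n = T(d − a/2) = 163.8 × (29.2 − 1.147) = 4595.1 kip·in.
M_n = 4595.1/12 = 382.93 kip·ft.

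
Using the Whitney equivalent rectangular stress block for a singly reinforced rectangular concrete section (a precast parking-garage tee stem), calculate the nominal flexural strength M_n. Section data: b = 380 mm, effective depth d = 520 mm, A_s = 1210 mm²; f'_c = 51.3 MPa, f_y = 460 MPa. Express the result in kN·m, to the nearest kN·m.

M_n ≈ 280 kN·m

T = A_s f_y = 1210 × 460 = 556600 N = 556.6 kN.
From C = T: a = T/(0.85 f'_c b) = 556600/(0.85 × 51.3 × 380) = 33.59 mm.
M_n = T(d − a/2) = 556.6 kN × (520 − 16.795) mm = 280.08 kN·m.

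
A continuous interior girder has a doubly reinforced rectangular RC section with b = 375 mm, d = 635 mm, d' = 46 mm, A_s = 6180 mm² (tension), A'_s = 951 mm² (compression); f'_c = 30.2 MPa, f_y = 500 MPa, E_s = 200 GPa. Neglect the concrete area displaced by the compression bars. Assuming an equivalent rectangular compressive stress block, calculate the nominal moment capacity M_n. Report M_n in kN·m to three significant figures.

M_n ≈ 1590 kN·m

Assume both tension and compression steel yield.
Net tension couple steel: A_s − A'_s = 5229 mm².
a = (A_s − A'_s) f_y / (0.85 f'_c b) = 2614500/(0.85 × 30.2 × 375) = 271.60 mm.
c = a/β₁ = 271.60/0.834 = 325.66 mm; ε'_s = 0.003(c − d')/c = 0.0026 ≥ f_y/E_s = 0.0025, so compression steel does yield.
M_n = (A_s − A'_s) f_y (d − a/2) + A'_s f_y (d − d') = [2614500 × (635 − 135.8) + 475500 × (635 − 46)] × 10⁻⁶ = 1305.16 + 280.07 = 1585.23 kN·m.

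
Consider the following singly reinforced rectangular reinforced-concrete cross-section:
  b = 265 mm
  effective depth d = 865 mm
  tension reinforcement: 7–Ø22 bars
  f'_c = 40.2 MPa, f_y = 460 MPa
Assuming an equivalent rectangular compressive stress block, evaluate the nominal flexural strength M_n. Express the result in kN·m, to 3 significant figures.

A_s = 7 × 380 = 2660 mm².
T = A_s f_y = 2660 × 460 = 1223600 N = 1223.6 kN.
From C = T: a = T/(0.85 f'_c b) = 1223600/(0.85 × 40.2 × 265) = 135.13 mm.
M_n = T(d − a/2) = 1223.6 kN × (865 − 67.565) mm = 975.74 kN·m.

M_n ≈ 976 kN·m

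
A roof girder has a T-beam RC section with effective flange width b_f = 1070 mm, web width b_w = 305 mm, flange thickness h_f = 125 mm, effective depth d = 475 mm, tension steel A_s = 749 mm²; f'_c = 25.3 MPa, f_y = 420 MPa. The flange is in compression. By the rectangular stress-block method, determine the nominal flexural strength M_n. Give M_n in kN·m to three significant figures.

Tension: T = A_s f_y = 749 × 420 = 314580 N.
Try a within the flange: a = T/(0.85 f'_c b_f) = 314580/(0.85 × 25.3 × 1070) = 13.67 mm.
Since a = 13.67 ≤ h_f = 125 mm, the stress block lies entirely in the flange; analyse as a rectangular beam of width b_f.
M_n = T(d − a/2) = 314580 × (475 − 6.835) = 147.28 × 10⁶ N·mm.
M_n = 147.28 kN·m.

M_n ≈ 147 kN·m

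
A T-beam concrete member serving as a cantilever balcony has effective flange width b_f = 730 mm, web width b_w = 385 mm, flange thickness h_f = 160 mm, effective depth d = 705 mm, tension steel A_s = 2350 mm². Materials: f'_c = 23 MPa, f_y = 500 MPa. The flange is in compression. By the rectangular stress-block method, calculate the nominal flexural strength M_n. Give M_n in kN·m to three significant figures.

M_n ≈ 780 kN·m

Tension: T = A_s f_y = 2350 × 500 = 1175000 N.
Try a within the flange: a = T/(0.85 f'_c b_f) = 1175000/(0.85 × 23 × 730) = 82.33 mm.
Since a = 82.33 ≤ h_f = 160 mm, the stress block lies entirely in the flange; analyse as a rectangular beam of width b_f.
M_n = T(d − a/2) = 1175000 × (705 − 41.165) = 780.01 × 10⁶ N·mm.
M_n = 780.01 kN·m.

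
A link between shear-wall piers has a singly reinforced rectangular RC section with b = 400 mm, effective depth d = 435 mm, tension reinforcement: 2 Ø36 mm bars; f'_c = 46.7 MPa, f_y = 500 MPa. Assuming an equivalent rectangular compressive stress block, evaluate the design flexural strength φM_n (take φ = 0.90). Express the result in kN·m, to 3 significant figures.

φM_n ≈ 369 kN·m

A_s = 2 × 1018 = 2036 mm².
T = A_s f_y = 2036 × 500 = 1018000 N = 1018 kN.
From C = T: a = T/(0.85 f'_c b) = 1018000/(0.85 × 46.7 × 400) = 64.11 mm.
M_n = T(d − a/2) = 1018 kN × (435 − 32.055) mm = 410.20 kN·m.
φM_n = 0.90 × 410.20 = 369.18 kN·m.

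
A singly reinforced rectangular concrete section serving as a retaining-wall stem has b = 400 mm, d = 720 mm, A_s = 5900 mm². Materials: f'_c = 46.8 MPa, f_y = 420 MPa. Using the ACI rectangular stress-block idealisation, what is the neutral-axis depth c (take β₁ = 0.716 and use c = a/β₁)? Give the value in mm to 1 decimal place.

T = A_s f_y = 5900 × 420 = 2478000 N = 2478 kN.
Setting C = 0.85 f'_c a b equal to T: a = 2478000/(0.85 × 46.8 × 400) = 155.732 mm.
With β₁ = 0.716, c = a/β₁ = 155.732/0.716 = 217.5 mm.

c ≈ 217.5 mm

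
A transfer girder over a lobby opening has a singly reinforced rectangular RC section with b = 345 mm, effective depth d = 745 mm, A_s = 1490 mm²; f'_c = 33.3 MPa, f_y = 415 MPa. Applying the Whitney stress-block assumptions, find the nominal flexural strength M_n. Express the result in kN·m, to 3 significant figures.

M_n ≈ 441 kN·m

T = A_s f_y = 1490 × 415 = 618350 N = 618.35 kN.
From C = T: a = T/(0.85 f'_c b) = 618350/(0.85 × 33.3 × 345) = 63.32 mm.
M_n = T(d − a/2) = 618.35 kN × (745 − 31.66) mm = 441.09 kN·m.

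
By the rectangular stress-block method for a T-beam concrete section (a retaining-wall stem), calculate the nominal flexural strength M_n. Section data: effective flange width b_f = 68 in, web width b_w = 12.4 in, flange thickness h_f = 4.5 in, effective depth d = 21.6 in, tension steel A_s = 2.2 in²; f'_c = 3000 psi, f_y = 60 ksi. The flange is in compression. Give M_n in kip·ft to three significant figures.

M_n ≈ 233 kip·ft

Tension: T = A_s f_y = 2.2 × 60 = 132 kips.
Try a within the flange: a = T/(0.85 f'_c b_f) = 132/(0.85 × 3 × 68) = 0.761 in.
Since a = 0.761 ≤ h_f = 4.5 in, the stress block lies entirely in the flange; analyse as a rectangular beam of width b_f.
M_n = T(d − a/2) = 132 × (21.6 − 0.3805) = 2801.0 kip·in.
M_n = 2801.0/12 = 233.42 kip·ft.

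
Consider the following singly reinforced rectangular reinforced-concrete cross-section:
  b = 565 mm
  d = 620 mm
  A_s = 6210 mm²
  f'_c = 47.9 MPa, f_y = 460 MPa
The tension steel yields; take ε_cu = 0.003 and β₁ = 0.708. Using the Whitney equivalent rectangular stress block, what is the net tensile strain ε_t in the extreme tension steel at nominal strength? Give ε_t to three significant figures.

a = A_s f_y/(0.85 f'_c b) = 124.18 mm.
β₁ = 0.708, so c = a/β₁ = 124.18/0.708 = 175.40 mm.
From the linear strain diagram with ε_cu = 0.003: ε_t = 0.003 (d − c)/c = 0.003 × (620 − 175.40)/175.40 = 0.00760.
Since ε_t ≥ 0.005, the section is tension-controlled.

ε_t ≈ 0.00760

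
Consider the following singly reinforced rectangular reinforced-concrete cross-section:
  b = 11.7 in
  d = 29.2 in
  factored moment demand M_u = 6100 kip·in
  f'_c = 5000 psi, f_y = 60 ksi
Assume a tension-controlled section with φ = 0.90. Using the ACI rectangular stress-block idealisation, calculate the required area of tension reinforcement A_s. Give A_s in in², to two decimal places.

M_n = M_u/φ = 6100/0.90 = 6777.78 kip·in.
From M_n = 0.85 f'_c a b (d − a/2):
a = d − √(d² − 2M_n/(0.85 f'_c b)) = 29.2 − √(29.2² − 2 × 6777.78/(0.85 × 5 × 11.7)) = 5.116 in.
A_s = 0.85 f'_c a b / f_y = 0.85 × 5 × 5.116 × 11.7 / 60 = 4.240 in².

A_s ≈ 4.24 in²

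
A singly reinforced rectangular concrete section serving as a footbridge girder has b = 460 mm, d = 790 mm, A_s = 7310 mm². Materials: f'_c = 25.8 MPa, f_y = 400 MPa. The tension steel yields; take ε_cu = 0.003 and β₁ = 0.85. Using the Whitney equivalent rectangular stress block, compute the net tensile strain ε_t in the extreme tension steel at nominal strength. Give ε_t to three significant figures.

a = A_s f_y/(0.85 f'_c b) = 289.86 mm.
β₁ = 0.85, so c = a/β₁ = 289.86/0.85 = 341.01 mm.
From the linear strain diagram with ε_cu = 0.003: ε_t = 0.003 (d − c)/c = 0.003 × (790 − 341.01)/341.01 = 0.00395.
ε_t < 0.004 — the section is over-reinforced for flexure under ACI limits.

ε_t ≈ 0.00395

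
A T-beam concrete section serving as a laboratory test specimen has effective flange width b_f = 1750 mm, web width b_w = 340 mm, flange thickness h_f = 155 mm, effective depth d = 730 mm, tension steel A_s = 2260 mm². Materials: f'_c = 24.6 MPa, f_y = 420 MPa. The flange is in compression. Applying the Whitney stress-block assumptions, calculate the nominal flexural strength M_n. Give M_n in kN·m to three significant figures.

M_n ≈ 681 kN·m

Tension: T = A_s f_y = 2260 × 420 = 949200 N.
Try a within the flange: a = T/(0.85 f'_c b_f) = 949200/(0.85 × 24.6 × 1750) = 25.94 mm.
Since a = 25.94 ≤ h_f = 155 mm, the stress block lies entirely in the flange; analyse as a rectangular beam of width b_f.
M_n = T(d − a/2) = 949200 × (730 − 12.97) = 680.60 × 10⁶ N·mm.
M_n = 680.60 kN·m.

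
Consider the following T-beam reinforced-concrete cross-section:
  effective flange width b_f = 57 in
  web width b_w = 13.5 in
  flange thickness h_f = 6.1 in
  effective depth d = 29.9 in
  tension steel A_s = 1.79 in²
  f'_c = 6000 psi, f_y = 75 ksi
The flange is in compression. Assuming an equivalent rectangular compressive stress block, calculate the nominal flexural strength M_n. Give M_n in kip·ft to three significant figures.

M_n ≈ 332 kip·ft

Tension: T = A_s f_y = 1.79 × 75 = 134.25 kips.
Try a within the flange: a = T/(0.85 f'_c b_f) = 134.25/(0.85 × 6 × 57) = 0.462 in.
Since a = 0.462 ≤ h_f = 6.1 in, the stress block lies entirely in the flange; analyse as a rectangular beam of width b_f.
M_n = T(d − a/2) = 134.25 × (29.9 − 0.231) = 3983.1 kip·in.
M_n = 3983.1/12 = 331.93 kip·ft.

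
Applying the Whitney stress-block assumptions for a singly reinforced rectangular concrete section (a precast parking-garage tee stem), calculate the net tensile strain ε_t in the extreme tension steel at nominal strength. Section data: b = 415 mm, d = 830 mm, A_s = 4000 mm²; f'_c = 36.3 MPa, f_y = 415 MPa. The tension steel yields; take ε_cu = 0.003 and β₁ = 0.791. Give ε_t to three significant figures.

ε_t ≈ 0.0122

a = A_s f_y/(0.85 f'_c b) = 129.64 mm.
β₁ = 0.791, so c = a/β₁ = 129.64/0.791 = 163.89 mm.
From the linear strain diagram with ε_cu = 0.003: ε_t = 0.003 (d − c)/c = 0.003 × (830 − 163.89)/163.89 = 0.0122.
Since ε_t ≥ 0.005, the section is tension-controlled.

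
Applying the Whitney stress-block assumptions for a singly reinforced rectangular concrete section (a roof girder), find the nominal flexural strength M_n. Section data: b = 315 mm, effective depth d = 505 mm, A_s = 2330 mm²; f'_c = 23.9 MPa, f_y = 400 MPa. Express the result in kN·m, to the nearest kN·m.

M_n ≈ 403 kN·m

T = A_s f_y = 2330 × 400 = 932000 N = 932 kN.
From C = T: a = T/(0.85 f'_c b) = 932000/(0.85 × 23.9 × 315) = 145.64 mm.
M_n = T(d − a/2) = 932 kN × (505 − 72.82) mm = 402.79 kN·m.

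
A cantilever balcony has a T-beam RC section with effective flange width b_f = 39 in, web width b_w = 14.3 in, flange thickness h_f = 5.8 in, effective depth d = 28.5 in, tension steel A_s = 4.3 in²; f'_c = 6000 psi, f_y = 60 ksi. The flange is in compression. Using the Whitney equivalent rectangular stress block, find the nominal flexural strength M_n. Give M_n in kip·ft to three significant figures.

Tension: T = A_s f_y = 4.3 × 60 = 258 kips.
Try a within the flange: a = T/(0.85 f'_c b_f) = 258/(0.85 × 6 × 39) = 1.297 in.
Since a = 1.297 ≤ h_f = 5.8 in, the stress block lies entirely in the flange; analyse as a rectangular beam of width b_f.
M_n = T(d − a/2) = 258 × (28.5 − 0.6485) = 7185.7 kip·in.
M_n = 7185.7/12 = 598.81 kip·ft.

M_n ≈ 599 kip·ft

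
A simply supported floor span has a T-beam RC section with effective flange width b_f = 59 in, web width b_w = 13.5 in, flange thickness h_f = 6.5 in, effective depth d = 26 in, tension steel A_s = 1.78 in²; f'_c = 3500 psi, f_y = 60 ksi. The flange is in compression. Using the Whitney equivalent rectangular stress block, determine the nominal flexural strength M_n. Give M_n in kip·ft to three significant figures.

Tension: T = A_s f_y = 1.78 × 60 = 106.8 kips.
Try a within the flange: a = T/(0.85 f'_c b_f) = 106.8/(0.85 × 3.5 × 59) = 0.608 in.
Since a = 0.608 ≤ h_f = 6.5 in, the stress block lies entirely in the flange; analyse as a rectangular beam of width b_f.
M_n = T(d − a/2) = 106.8 × (26 − 0.304) = 2744.3 kip·in.
M_n = 2744.3/12 = 228.69 kip·ft.

M_n ≈ 229 kip·ft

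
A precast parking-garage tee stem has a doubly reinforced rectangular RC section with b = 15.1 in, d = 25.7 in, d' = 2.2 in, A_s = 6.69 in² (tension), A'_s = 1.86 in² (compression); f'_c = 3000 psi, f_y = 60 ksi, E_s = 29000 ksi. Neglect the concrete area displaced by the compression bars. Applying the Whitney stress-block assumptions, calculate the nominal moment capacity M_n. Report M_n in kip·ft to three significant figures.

M_n ≈ 748 kip·ft

Assume both steels yield.
a = (A_s − A'_s) f_y/(0.85 f'_c b) = (6.69 − 1.86) × 60/(0.85 × 3 × 15.1) = 7.526 in.
c = a/β₁ = 7.526/0.85 = 8.854 in; ε'_s = 0.003(c − d')/c = 0.0023 ≥ ε_y = 0.0021, so the compression steel yields.
M_n = (A_s − A'_s) f_y (d − a/2) + A'_s f_y (d − d') = 289.8 × (25.7 − 3.763) + 111.6 × (25.7 − 2.2) = 6357.3 + 2622.6 = 8979.9 kip·in = 8979.9/12 = 748.33 kip·ft.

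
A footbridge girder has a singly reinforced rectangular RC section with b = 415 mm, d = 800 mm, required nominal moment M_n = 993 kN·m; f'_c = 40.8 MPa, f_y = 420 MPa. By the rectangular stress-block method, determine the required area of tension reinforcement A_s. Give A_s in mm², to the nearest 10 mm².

With M_n = 0.85 f'_c a b (d − a/2), solve the quadratic for a:
a = d − √(d² − 2M_n/(0.85 f'_c b)) = 800 − √(800² − 2 × 993×10⁶/(0.85 × 40.8 × 415)) = 91.47 mm.
A_s = 0.85 f'_c a b / f_y = 0.85 × 40.8 × 91.47 × 415 / 420 = 3134.4 mm².

A_s ≈ 3130 mm²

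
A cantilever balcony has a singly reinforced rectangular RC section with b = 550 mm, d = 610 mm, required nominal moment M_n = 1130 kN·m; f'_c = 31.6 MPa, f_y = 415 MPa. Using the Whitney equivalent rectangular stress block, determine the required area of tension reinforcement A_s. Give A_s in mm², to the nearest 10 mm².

A_s ≈ 5050 mm²

With M_n = 0.85 f'_c a b (d − a/2), solve the quadratic for a:
a = d − √(d² − 2M_n/(0.85 f'_c b)) = 610 − √(610² − 2 × 1130×10⁶/(0.85 × 31.6 × 550)) = 141.90 mm.
A_s = 0.85 f'_c a b / f_y = 0.85 × 31.6 × 141.90 × 550 / 415 = 5051.3 mm².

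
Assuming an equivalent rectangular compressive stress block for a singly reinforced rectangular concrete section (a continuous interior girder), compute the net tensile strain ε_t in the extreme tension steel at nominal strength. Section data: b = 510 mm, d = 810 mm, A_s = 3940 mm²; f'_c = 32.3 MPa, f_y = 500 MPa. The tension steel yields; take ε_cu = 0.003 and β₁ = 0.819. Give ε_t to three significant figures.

a = A_s f_y/(0.85 f'_c b) = 140.69 mm.
β₁ = 0.819, so c = a/β₁ = 140.69/0.819 = 171.78 mm.
From the linear strain diagram with ε_cu = 0.003: ε_t = 0.003 (d − c)/c = 0.003 × (810 − 171.78)/171.78 = 0.0111.
Since ε_t ≥ 0.005, the section is tension-controlled.

ε_t ≈ 0.0111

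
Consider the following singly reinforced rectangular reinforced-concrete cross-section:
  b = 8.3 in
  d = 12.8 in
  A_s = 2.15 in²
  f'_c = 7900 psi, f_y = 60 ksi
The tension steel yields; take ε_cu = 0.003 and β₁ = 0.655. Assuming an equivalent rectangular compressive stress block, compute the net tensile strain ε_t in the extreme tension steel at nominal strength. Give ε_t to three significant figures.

a = A_s f_y/(0.85 f'_c b) = 2.315 in.
β₁ = 0.655, so c = a/β₁ = 2.315/0.655 = 3.534 in.
From the linear strain diagram with ε_cu = 0.003: ε_t = 0.003 (d − c)/c = 0.003 × (12.8 − 3.534)/3.534 = 0.00787.
Since ε_t ≥ 0.005, the section is tension-controlled.

ε_t ≈ 0.00787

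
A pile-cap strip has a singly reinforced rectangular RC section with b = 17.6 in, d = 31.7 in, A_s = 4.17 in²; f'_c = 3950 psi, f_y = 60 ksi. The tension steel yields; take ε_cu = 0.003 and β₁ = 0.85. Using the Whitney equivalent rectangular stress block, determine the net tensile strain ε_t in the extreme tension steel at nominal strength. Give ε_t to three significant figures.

a = A_s f_y/(0.85 f'_c b) = 4.234 in.
β₁ = 0.85, so c = a/β₁ = 4.234/0.85 = 4.981 in.
From the linear strain diagram with ε_cu = 0.003: ε_t = 0.003 (d − c)/c = 0.003 × (31.7 − 4.981)/4.981 = 0.0161.
Since ε_t ≥ 0.005, the section is tension-controlled.

ε_t ≈ 0.0161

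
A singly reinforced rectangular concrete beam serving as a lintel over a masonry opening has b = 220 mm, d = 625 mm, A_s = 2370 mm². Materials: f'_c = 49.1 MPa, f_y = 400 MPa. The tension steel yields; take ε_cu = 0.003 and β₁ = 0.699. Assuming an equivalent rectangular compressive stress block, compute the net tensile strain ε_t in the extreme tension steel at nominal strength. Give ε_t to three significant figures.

ε_t ≈ 0.00969

a = A_s f_y/(0.85 f'_c b) = 103.25 mm.
β₁ = 0.699, so c = a/β₁ = 103.25/0.699 = 147.71 mm.
From the linear strain diagram with ε_cu = 0.003: ε_t = 0.003 (d − c)/c = 0.003 × (625 − 147.71)/147.71 = 0.00969.
Since ε_t ≥ 0.005, the section is tension-controlled.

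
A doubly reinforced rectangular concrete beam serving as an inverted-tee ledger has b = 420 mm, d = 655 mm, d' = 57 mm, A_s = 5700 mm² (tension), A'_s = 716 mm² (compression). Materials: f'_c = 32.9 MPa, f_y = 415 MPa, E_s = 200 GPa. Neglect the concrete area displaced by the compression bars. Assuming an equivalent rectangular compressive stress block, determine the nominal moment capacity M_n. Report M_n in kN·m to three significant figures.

M_n ≈ 1350 kN·m

Assume both tension and compression steel yield.
Net tension couple steel: A_s − A'_s = 4984 mm².
a = (A_s − A'_s) f_y / (0.85 f'_c b) = 2068360/(0.85 × 32.9 × 420) = 176.10 mm.
c = a/β₁ = 176.10/0.815 = 216.07 mm; ε'_s = 0.003(c − d')/c = 0.0022 ≥ f_y/E_s = 0.0021, so compression steel does yield.
M_n = (A_s − A'_s) f_y (d − a/2) + A'_s f_y (d − d') = [2068360 × (655 − 88.05) + 297140 × (655 − 57)] × 10⁻⁶ = 1172.66 + 177.69 = 1350.35 kN·m.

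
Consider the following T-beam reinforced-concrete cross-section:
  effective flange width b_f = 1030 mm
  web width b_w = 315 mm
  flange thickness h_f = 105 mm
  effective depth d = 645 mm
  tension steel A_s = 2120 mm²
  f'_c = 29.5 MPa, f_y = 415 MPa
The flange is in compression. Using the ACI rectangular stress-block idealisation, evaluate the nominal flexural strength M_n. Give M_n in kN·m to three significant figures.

M_n ≈ 552 kN·m

Tension: T = A_s f_y = 2120 × 415 = 879800 N.
Try a within the flange: a = T/(0.85 f'_c b_f) = 879800/(0.85 × 29.5 × 1030) = 34.06 mm.
Since a = 34.06 ≤ h_f = 105 mm, the stress block lies entirely in the flange; analyse as a rectangular beam of width b_f.
M_n = T(d − a/2) = 879800 × (645 − 17.03) = 552.49 × 10⁶ N·mm.
M_n = 552.49 kN·m.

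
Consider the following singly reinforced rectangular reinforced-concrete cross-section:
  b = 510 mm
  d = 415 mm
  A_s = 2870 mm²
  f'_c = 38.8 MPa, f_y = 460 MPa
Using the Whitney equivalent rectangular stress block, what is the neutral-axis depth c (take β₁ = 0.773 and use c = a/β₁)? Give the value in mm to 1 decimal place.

T = A_s f_y = 2870 × 460 = 1320200 N = 1320.2 kN.
Setting C = 0.85 f'_c a b equal to T: a = 1320200/(0.85 × 38.8 × 510) = 78.491 mm.
With β₁ = 0.773, c = a/β₁ = 78.491/0.773 = 101.5 mm.

c ≈ 101.5 mm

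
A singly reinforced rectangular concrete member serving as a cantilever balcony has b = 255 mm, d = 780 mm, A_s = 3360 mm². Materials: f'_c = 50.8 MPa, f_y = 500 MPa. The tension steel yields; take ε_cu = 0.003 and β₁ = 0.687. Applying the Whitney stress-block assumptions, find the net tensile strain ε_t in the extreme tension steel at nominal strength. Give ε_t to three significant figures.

a = A_s f_y/(0.85 f'_c b) = 152.58 mm.
β₁ = 0.687, so c = a/β₁ = 152.58/0.687 = 222.10 mm.
From the linear strain diagram with ε_cu = 0.003: ε_t = 0.003 (d − c)/c = 0.003 × (780 − 222.10)/222.10 = 0.00754.
Since ε_t ≥ 0.005, the section is tension-controlled.

ε_t ≈ 0.00754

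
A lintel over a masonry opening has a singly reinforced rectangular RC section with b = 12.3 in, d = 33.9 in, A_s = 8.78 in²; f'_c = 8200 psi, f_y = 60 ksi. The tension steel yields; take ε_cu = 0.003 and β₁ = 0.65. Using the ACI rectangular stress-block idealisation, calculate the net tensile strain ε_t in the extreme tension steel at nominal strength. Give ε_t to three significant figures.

a = A_s f_y/(0.85 f'_c b) = 6.145 in.
β₁ = 0.65, so c = a/β₁ = 6.145/0.65 = 9.454 in.
From the linear strain diagram with ε_cu = 0.003: ε_t = 0.003 (d − c)/c = 0.003 × (33.9 − 9.454)/9.454 = 0.00776.
Since ε_t ≥ 0.005, the section is tension-controlled.

ε_t ≈ 0.00776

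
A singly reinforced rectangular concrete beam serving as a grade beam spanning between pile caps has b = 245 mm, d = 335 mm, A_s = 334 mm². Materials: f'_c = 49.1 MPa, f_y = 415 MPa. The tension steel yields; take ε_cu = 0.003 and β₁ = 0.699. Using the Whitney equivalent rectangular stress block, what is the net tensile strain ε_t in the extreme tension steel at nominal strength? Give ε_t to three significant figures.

a = A_s f_y/(0.85 f'_c b) = 13.56 mm.
β₁ = 0.699, so c = a/β₁ = 13.56/0.699 = 19.40 mm.
From the linear strain diagram with ε_cu = 0.003: ε_t = 0.003 (d − c)/c = 0.003 × (335 − 19.40)/19.40 = 0.0488.
Since ε_t ≥ 0.005, the section is tension-controlled.

ε_t ≈ 0.0488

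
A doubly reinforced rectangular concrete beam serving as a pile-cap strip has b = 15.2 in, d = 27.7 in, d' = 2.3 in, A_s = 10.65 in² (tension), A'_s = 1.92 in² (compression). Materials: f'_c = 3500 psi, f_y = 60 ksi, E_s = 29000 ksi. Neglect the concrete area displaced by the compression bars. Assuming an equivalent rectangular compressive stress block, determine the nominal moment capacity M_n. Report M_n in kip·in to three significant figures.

Assume both steels yield.
a = (A_s − A'_s) f_y/(0.85 f'_c b) = (10.65 − 1.92) × 60/(0.85 × 3.5 × 15.2) = 11.583 in.
c = a/β₁ = 11.583/0.85 = 13.627 in; ε'_s = 0.003(c − d')/c = 0.0025 ≥ ε_y = 0.0021, so the compression steel yields.
M_n = (A_s − A'_s) f_y (d − a/2) + A'_s f_y (d − d') = 523.8 × (27.7 − 5.7915) + 115.2 × (27.7 − 2.3) = 11475.7 + 2926.1 = 14401.8 kip·in.

M_n ≈ 14400 kip·in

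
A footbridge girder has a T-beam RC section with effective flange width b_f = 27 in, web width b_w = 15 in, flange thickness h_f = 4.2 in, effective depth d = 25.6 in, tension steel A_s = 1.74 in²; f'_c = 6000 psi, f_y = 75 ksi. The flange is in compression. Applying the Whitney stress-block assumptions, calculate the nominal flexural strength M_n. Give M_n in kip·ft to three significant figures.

M_n ≈ 273 kip·ft

Tension: T = A_s f_y = 1.74 × 75 = 130.5 kips.
Try a within the flange: a = T/(0.85 f'_c b_f) = 130.5/(0.85 × 6 × 27) = 0.948 in.
Since a = 0.948 ≤ h_f = 4.2 in, the stress block lies entirely in the flange; analyse as a rectangular beam of width b_f.
M_n = T(d − a/2) = 130.5 × (25.6 − 0.474) = 3278.9 kip·in.
M_n = 3278.9/12 = 273.24 kip·ft.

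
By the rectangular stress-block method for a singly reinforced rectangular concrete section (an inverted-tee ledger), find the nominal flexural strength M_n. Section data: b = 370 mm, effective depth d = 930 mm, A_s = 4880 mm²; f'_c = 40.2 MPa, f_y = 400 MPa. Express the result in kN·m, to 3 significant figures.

M_n ≈ 1660 kN·m

T = A_s f_y = 4880 × 400 = 1952000 N = 1952 kN.
From C = T: a = T/(0.85 f'_c b) = 1952000/(0.85 × 40.2 × 370) = 154.39 mm.
M_n = T(d − a/2) = 1952 kN × (930 − 77.195) mm = 1664.68 kN·m.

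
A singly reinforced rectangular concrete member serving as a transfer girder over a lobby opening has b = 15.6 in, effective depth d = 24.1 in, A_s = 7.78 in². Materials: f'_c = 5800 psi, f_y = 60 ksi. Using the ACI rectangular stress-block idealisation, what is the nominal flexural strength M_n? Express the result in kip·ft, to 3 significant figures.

M_n ≈ 819 kip·ft

T = A_s f_y = 7.78 × 60 = 466.8 kips.
a = T/(0.85 f'_c b) = 466.8/(0.85 × 5.8 × 15.6) = 6.070 in.
M_n = T(d − a/2) = 466.8 × (24.1 − 3.035) = 9833.1 kip·in = 9833.1/12 = 819.43 kip·ft.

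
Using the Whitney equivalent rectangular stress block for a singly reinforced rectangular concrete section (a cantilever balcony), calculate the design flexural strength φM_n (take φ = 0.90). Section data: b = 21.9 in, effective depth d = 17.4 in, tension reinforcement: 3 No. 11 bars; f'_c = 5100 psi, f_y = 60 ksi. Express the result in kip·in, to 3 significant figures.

φM_n ≈ 4020 kip·in

A_s = 3 × 1.56 = 4.68 in².
T = A_s f_y = 4.68 × 60 = 280.8 kips.
a = T/(0.85 f'_c b) = 280.8/(0.85 × 5.1 × 21.9) = 2.958 in.
M_n = T(d − a/2) = 280.8 × (17.4 − 1.479) = 4470.6 kip·in.
φM_n = 0.90 × 4470.6 = 4023.5 kip·in.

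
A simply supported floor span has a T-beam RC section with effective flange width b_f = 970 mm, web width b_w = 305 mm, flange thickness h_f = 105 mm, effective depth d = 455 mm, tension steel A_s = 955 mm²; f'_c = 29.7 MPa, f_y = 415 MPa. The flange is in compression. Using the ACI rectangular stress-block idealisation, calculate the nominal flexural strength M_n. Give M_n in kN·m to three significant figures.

M_n ≈ 177 kN·m

Tension: T = A_s f_y = 955 × 415 = 396325 N.
Try a within the flange: a = T/(0.85 f'_c b_f) = 396325/(0.85 × 29.7 × 970) = 16.18 mm.
Since a = 16.18 ≤ h_f = 105 mm, the stress block lies entirely in the flange; analyse as a rectangular beam of width b_f.
M_n = T(d − a/2) = 396325 × (455 − 8.09) = 177.12 × 10⁶ N·mm.
M_n = 177.12 kN·m.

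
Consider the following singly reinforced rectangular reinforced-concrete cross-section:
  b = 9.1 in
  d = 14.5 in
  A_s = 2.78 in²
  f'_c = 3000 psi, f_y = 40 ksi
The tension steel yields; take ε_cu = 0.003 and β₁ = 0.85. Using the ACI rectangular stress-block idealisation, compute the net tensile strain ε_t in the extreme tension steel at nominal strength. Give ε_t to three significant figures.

a = A_s f_y/(0.85 f'_c b) = 4.792 in.
β₁ = 0.85, so c = a/β₁ = 4.792/0.85 = 5.638 in.
From the linear strain diagram with ε_cu = 0.003: ε_t = 0.003 (d − c)/c = 0.003 × (14.5 − 5.638)/5.638 = 0.00472.
ε_t is between 0.004 and 0.005 — transition zone.

ε_t ≈ 0.00472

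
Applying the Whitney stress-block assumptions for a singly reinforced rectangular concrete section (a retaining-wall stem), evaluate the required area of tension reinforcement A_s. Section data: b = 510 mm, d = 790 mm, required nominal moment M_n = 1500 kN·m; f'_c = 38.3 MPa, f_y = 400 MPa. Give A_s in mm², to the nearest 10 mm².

With M_n = 0.85 f'_c a b (d − a/2), solve the quadratic for a:
a = d − √(d² − 2M_n/(0.85 f'_c b)) = 790 − √(790² − 2 × 1500×10⁶/(0.85 × 38.3 × 510)) = 124.11 mm.
A_s = 0.85 f'_c a b / f_y = 0.85 × 38.3 × 124.11 × 510 / 400 = 5151.5 mm².

A_s ≈ 5150 mm²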